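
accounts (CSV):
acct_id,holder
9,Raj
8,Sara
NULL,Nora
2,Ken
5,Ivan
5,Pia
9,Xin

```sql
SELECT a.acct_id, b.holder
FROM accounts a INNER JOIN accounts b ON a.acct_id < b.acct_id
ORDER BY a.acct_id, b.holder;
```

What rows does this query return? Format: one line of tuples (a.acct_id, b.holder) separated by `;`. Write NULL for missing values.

(2, Ivan); (2, Pia); (2, Raj); (2, Sara); (2, Xin); (5, Raj); (5, Raj); (5, Sara); (5, Sara); (5, Xin); (5, Xin); (8, Raj); (8, Xin)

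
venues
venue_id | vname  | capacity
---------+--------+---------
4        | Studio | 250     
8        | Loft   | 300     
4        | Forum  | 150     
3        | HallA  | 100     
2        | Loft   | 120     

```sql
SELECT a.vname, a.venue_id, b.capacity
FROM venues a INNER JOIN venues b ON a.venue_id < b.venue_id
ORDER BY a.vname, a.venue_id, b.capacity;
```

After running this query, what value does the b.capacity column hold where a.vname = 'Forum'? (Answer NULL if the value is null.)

300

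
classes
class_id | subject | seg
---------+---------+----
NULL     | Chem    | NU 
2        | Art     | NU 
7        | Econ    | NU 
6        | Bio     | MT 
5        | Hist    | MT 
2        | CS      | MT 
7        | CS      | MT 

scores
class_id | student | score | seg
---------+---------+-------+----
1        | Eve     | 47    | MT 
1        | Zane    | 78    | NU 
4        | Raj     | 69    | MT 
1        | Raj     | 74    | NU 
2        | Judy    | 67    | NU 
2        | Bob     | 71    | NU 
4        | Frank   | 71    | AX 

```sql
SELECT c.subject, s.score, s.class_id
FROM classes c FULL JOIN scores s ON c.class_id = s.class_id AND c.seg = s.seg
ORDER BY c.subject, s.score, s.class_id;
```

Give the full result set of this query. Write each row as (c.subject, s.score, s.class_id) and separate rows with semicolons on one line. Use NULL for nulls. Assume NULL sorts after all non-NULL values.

FULL OUTER JOIN keeps every row from both sides; unmatched rows get NULL for the other side's columns.
Matching on c.class_id = s.class_id AND c.seg = s.seg. A NULL in a compared column never satisfies the condition.
Matched pairs: 2; unmatched c rows kept: 6; unmatched s rows kept: 5.

(Art, 67, 2); (Art, 71, 2); (Bio, NULL, NULL); (CS, NULL, NULL); (CS, NULL, NULL); (Chem, NULL, NULL); (Econ, NULL, NULL); (Hist, NULL, NULL); (NULL, 47, 1); (NULL, 69, 4); (NULL, 71, 4); (NULL, 74, 1); (NULL, 78, 1)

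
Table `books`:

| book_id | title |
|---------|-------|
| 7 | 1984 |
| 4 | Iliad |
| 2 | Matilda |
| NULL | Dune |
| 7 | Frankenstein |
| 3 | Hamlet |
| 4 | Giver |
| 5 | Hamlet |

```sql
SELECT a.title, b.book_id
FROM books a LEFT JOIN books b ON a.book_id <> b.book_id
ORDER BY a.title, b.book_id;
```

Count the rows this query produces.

LEFT JOIN keeps every row from `books a`; unmatched rows get NULL for `books b`'s columns.
Matching on a.book_id <> b.book_id. A NULL in a compared column never satisfies the condition.
Matched pairs: 38; unmatched a rows kept: 1.
Total: 38 matched + 1 padded = 39 rows.

39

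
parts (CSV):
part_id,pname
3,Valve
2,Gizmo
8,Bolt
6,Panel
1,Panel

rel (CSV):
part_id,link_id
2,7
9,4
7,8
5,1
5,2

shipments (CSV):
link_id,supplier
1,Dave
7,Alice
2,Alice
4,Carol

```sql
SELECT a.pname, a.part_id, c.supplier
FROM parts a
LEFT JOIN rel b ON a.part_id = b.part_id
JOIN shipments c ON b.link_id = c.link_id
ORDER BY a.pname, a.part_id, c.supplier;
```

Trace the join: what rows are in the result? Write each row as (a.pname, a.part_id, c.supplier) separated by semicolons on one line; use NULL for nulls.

Step 1 — a LEFT JOIN b on part_id → 5 row(s).
Then INNER JOIN `shipments c` on link_id: keep only rows whose b.link_id appears in c.

(Gizmo, 2, Alice)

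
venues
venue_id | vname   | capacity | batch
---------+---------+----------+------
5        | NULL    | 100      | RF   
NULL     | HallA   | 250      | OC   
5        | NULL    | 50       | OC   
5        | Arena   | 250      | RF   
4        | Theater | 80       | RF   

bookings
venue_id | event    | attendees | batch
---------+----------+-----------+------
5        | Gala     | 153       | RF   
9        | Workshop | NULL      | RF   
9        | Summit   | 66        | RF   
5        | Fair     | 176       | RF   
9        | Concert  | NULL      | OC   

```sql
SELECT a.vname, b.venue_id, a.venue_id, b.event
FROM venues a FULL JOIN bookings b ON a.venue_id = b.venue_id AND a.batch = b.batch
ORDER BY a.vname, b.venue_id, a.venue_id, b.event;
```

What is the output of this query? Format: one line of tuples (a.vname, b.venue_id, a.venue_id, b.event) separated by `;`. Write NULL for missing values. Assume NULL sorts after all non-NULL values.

(Arena, 5, 5, Fair); (Arena, 5, 5, Gala); (HallA, NULL, NULL, NULL); (Theater, NULL, 4, NULL); (NULL, 5, 5, Fair); (NULL, 5, 5, Gala); (NULL, 9, NULL, Concert); (NULL, 9, NULL, Summit); (NULL, 9, NULL, Workshop); (NULL, NULL, 5, NULL)

FULL OUTER JOIN keeps every row from both sides; unmatched rows get NULL for the other side's columns.
Matching on a.venue_id = b.venue_id AND a.batch = b.batch. A NULL in a compared column never satisfies the condition.
- a[0] venue_id=5, batch=RF → 2 match(es) in b → 2 row(s).
- a[1] venue_id=NULL, batch=OC → no match; kept with NULLs on the b side.
- a[2] venue_id=5, batch=OC → no match; kept with NULLs on the b side.
- a[3] venue_id=5, batch=RF → 2 match(es) in b → 2 row(s).
- a[4] venue_id=4, batch=RF → no match; kept with NULLs on the b side.
- 3 row(s) from b found no a partner → padded with NULL.
After projecting and ordering:
a.vname | b.venue_id | a.venue_id | b.event
Arena | 5 | 5 | Fair
Arena | 5 | 5 | Gala
HallA | NULL | NULL | NULL
Theater | NULL | 4 | NULL
NULL | 5 | 5 | Fair
NULL | 5 | 5 | Gala
NULL | 9 | NULL | Concert
NULL | 9 | NULL | Summit
NULL | 9 | NULL | Workshop
NULL | NULL | 5 | NULL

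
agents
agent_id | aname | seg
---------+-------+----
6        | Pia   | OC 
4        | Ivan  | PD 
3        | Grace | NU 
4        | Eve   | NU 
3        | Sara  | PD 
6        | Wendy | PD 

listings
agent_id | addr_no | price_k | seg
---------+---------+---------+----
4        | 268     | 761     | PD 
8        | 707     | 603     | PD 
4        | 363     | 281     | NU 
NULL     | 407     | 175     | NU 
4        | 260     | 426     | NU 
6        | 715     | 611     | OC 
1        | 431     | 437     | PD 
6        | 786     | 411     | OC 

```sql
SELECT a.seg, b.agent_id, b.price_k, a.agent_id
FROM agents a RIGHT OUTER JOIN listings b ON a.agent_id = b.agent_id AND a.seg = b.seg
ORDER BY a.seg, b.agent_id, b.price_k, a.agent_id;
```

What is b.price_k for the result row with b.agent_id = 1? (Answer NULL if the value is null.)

437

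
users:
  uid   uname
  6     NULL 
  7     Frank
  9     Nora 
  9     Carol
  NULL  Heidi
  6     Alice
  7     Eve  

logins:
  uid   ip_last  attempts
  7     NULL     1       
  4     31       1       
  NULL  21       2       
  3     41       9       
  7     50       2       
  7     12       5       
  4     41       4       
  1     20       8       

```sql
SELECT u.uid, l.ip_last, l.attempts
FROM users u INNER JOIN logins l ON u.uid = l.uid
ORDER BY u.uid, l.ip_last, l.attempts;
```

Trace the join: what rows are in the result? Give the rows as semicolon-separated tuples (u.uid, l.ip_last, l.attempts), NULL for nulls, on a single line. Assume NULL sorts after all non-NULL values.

(7, 12, 5); (7, 12, 5); (7, 50, 2); (7, 50, 2); (7, NULL, 1); (7, NULL, 1)

INNER JOIN keeps only pairs where the ON condition holds.
Matching on u.uid = l.uid. A NULL in a compared column never satisfies the condition.
Matched pairs: 6.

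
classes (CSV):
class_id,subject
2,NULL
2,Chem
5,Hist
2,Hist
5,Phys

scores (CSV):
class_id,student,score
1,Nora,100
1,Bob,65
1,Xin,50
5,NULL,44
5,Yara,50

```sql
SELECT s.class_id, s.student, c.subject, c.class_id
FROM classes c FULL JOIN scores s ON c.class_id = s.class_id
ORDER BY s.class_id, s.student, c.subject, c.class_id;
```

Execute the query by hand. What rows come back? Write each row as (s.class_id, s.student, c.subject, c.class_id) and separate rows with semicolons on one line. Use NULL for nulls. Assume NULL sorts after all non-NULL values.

(1, Bob, NULL, NULL); (1, Nora, NULL, NULL); (1, Xin, NULL, NULL); (5, Yara, Hist, 5); (5, Yara, Phys, 5); (5, NULL, Hist, 5); (5, NULL, Phys, 5); (NULL, NULL, Chem, 2); (NULL, NULL, Hist, 2); (NULL, NULL, NULL, 2)

FULL OUTER JOIN keeps every row from both sides; unmatched rows get NULL for the other side's columns.
Matching on c.class_id = s.class_id.
- c (class_id=2) has no partner → padded with NULL.
- c (class_id=2) has no partner → padded with NULL.
- c (class_id=5) pairs with 2 row(s) of s.
- c (class_id=2) has no partner → padded with NULL.
- c (class_id=5) pairs with 2 row(s) of s.
- 3 row(s) from s found no c partner → padded with NULL.
After projecting and ordering:
s.class_id | s.student | c.subject | c.class_id
1 | Bob | NULL | NULL
1 | Nora | NULL | NULL
1 | Xin | NULL | NULL
5 | Yara | Hist | 5
5 | Yara | Phys | 5
5 | NULL | Hist | 5
5 | NULL | Phys | 5
NULL | NULL | Chem | 2
NULL | NULL | Hist | 2
NULL | NULL | NULL | 2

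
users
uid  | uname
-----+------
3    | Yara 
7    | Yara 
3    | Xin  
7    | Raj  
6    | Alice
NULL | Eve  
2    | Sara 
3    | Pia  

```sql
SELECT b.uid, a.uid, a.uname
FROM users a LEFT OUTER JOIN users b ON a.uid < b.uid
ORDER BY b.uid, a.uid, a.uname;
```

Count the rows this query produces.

20

LEFT JOIN keeps every row from `users a`; unmatched rows get NULL for `users b`'s columns.
Matching on a.uid < b.uid. A NULL in a compared column never satisfies the condition.
- uid=3: 3 matching b row(s), so 3 row(s) emitted.
- uid=7: no b row matches, row kept with b columns NULL.
- uid=3: 3 matching b row(s), so 3 row(s) emitted.
- uid=7: no b row matches, row kept with b columns NULL.
- uid=6: 2 matching b row(s), so 2 row(s) emitted.
- uid=NULL: no b row matches, row kept with b columns NULL.
- uid=2: 6 matching b row(s), so 6 row(s) emitted.
- uid=3: 3 matching b row(s), so 3 row(s) emitted.
Total: 17 matched + 3 padded = 20 rows.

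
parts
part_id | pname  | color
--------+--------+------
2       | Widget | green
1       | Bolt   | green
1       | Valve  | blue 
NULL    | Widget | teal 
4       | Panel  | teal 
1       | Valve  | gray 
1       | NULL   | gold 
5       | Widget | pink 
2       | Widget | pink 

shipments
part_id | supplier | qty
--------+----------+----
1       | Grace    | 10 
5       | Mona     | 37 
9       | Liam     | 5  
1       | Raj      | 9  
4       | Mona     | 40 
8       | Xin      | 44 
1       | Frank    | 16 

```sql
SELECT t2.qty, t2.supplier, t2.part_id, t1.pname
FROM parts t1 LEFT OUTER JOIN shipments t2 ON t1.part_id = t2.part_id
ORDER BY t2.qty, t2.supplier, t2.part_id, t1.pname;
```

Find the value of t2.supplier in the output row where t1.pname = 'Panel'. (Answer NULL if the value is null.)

Mona

LEFT JOIN keeps every row from `parts`; unmatched rows get NULL for `shipments`'s columns.
Matching on t1.part_id = t2.part_id. A NULL in a compared column never satisfies the condition.
Matched pairs: 14; unmatched t1 rows kept: 3.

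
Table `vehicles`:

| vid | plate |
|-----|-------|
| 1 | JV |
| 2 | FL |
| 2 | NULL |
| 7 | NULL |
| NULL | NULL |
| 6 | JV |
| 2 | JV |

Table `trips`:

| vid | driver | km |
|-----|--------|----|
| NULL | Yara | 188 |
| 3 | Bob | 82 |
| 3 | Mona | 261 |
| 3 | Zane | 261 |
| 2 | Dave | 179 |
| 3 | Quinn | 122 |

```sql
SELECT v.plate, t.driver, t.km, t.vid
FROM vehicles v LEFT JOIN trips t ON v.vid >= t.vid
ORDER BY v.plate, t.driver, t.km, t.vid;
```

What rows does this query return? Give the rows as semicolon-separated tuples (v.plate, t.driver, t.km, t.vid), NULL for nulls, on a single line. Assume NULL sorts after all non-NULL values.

(FL, Dave, 179, 2); (JV, Bob, 82, 3); (JV, Dave, 179, 2); (JV, Dave, 179, 2); (JV, Mona, 261, 3); (JV, Quinn, 122, 3); (JV, Zane, 261, 3); (JV, NULL, NULL, NULL); (NULL, Bob, 82, 3); (NULL, Dave, 179, 2); (NULL, Dave, 179, 2); (NULL, Mona, 261, 3); (NULL, Quinn, 122, 3); (NULL, Zane, 261, 3); (NULL, NULL, NULL, NULL)

LEFT JOIN keeps every row from `vehicles`; unmatched rows get NULL for `trips`'s columns.
Matching on v.vid >= t.vid. A NULL in a compared column never satisfies the condition.
- v row (vid=1): no match → kept, t columns NULL.
- v row (vid=2): matches 1 t row(s) → 1 output row(s).
- v row (vid=2): matches 1 t row(s) → 1 output row(s).
- v row (vid=7): matches 5 t row(s) → 5 output row(s).
- v row (vid=NULL): no match → kept, t columns NULL.
- v row (vid=6): matches 5 t row(s) → 5 output row(s).
- v row (vid=2): matches 1 t row(s) → 1 output row(s).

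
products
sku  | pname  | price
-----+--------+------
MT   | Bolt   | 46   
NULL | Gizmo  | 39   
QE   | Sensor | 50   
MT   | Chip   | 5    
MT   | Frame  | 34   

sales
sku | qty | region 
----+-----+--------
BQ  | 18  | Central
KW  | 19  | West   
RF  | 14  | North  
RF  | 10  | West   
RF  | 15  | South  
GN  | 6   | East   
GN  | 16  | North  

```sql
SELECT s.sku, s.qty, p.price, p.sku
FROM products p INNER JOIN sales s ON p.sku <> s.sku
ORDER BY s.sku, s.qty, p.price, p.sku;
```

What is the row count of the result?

28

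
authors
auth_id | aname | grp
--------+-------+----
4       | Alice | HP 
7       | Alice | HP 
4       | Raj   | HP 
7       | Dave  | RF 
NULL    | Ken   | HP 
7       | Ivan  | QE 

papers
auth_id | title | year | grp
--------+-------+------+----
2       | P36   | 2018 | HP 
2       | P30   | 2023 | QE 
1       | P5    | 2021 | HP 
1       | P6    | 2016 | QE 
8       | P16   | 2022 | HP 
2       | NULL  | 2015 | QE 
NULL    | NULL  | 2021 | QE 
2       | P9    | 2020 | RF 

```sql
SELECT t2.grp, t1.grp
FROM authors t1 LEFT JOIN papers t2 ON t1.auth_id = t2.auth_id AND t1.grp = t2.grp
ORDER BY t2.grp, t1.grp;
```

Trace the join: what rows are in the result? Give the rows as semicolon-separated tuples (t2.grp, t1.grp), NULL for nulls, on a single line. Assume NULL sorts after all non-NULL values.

(NULL, HP); (NULL, HP); (NULL, HP); (NULL, HP); (NULL, QE); (NULL, RF)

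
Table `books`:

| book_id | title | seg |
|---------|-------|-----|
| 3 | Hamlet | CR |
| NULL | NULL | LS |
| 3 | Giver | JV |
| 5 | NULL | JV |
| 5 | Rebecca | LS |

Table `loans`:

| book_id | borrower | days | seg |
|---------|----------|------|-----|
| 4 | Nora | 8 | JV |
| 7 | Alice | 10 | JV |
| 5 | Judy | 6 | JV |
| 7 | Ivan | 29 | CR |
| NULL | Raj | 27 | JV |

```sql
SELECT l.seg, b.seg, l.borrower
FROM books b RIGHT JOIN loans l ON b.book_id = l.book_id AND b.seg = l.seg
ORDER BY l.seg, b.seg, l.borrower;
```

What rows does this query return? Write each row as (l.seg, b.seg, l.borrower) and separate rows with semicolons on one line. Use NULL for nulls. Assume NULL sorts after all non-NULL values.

RIGHT JOIN keeps every row from `loans`; unmatched rows get NULL for `books`'s columns.
Matching on b.book_id = l.book_id AND b.seg = l.seg. A NULL in a compared column never satisfies the condition.
Matched pairs: 1; unmatched l rows kept: 4.

(CR, NULL, Ivan); (JV, JV, Judy); (JV, NULL, Alice); (JV, NULL, Nora); (JV, NULL, Raj)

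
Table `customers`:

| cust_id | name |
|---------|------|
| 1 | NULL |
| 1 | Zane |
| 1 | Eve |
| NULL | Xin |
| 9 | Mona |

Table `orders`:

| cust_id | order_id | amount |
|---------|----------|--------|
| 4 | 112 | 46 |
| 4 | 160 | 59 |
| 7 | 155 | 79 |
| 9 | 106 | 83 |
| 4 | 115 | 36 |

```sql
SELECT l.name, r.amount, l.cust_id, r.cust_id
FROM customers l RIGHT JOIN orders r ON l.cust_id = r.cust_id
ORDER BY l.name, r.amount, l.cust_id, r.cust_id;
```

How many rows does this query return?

5

RIGHT JOIN keeps every row from `orders`; unmatched rows get NULL for `customers`'s columns.
Matching on l.cust_id = r.cust_id. A NULL in a compared column never satisfies the condition.
Matched pairs: 1; unmatched r rows kept: 4.
Total: 1 matched + 4 padded = 5 rows.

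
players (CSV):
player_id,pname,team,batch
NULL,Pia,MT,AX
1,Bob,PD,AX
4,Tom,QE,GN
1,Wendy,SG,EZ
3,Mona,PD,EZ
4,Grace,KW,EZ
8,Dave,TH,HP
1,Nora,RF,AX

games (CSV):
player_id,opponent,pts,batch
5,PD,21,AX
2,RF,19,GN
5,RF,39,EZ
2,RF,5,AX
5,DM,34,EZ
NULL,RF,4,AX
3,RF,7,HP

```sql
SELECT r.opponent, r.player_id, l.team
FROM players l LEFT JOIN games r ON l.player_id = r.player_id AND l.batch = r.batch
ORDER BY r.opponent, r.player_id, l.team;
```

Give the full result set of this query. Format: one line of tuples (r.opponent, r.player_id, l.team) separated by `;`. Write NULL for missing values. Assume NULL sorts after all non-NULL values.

(NULL, NULL, KW); (NULL, NULL, MT); (NULL, NULL, PD); (NULL, NULL, PD); (NULL, NULL, QE); (NULL, NULL, RF); (NULL, NULL, SG); (NULL, NULL, TH)

LEFT JOIN keeps every row from `players`; unmatched rows get NULL for `games`'s columns.
Matching on l.player_id = r.player_id AND l.batch = r.batch. A NULL in a compared column never satisfies the condition.
- l (player_id=NULL, batch=AX) has no partner → padded with NULL.
- l (player_id=1, batch=AX) has no partner → padded with NULL.
- l (player_id=4, batch=GN) has no partner → padded with NULL.
- l (player_id=1, batch=EZ) has no partner → padded with NULL.
- l (player_id=3, batch=EZ) has no partner → padded with NULL.
- l (player_id=4, batch=EZ) has no partner → padded with NULL.
- l (player_id=8, batch=HP) has no partner → padded with NULL.
- l (player_id=1, batch=AX) has no partner → padded with NULL.
After projecting and ordering:
r.opponent | r.player_id | l.team
NULL | NULL | KW
NULL | NULL | MT
NULL | NULL | PD
NULL | NULL | PD
NULL | NULL | QE
NULL | NULL | RF
NULL | NULL | SG
NULL | NULL | TH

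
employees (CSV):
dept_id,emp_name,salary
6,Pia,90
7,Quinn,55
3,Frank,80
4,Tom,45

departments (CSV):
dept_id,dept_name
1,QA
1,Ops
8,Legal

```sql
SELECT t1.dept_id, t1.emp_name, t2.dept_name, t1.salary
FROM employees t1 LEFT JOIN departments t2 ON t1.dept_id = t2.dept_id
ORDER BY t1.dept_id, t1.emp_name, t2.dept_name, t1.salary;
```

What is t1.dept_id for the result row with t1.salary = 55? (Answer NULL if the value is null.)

7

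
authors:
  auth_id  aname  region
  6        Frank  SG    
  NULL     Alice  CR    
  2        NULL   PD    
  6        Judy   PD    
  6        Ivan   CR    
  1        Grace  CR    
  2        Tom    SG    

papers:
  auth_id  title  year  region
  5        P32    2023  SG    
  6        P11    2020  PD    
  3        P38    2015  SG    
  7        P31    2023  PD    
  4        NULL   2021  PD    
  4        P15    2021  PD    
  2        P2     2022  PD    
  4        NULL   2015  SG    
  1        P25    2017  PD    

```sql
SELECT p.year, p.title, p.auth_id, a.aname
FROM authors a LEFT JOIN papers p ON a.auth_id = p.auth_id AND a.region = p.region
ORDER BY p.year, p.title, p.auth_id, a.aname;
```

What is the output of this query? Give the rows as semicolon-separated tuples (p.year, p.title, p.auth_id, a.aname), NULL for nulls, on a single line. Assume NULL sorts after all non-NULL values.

(2020, P11, 6, Judy); (2022, P2, 2, NULL); (NULL, NULL, NULL, Alice); (NULL, NULL, NULL, Frank); (NULL, NULL, NULL, Grace); (NULL, NULL, NULL, Ivan); (NULL, NULL, NULL, Tom)

LEFT JOIN keeps every row from `authors`; unmatched rows get NULL for `papers`'s columns.
Matching on a.auth_id = p.auth_id AND a.region = p.region. A NULL in a compared column never satisfies the condition.
- auth_id=6, region=SG: no p row matches, row kept with p columns NULL.
- auth_id=NULL, region=CR: no p row matches, row kept with p columns NULL.
- auth_id=2, region=PD: 1 matching p row(s), so 1 row(s) emitted.
- auth_id=6, region=PD: 1 matching p row(s), so 1 row(s) emitted.
- auth_id=6, region=CR: no p row matches, row kept with p columns NULL.
- auth_id=1, region=CR: no p row matches, row kept with p columns NULL.
- auth_id=2, region=SG: no p row matches, row kept with p columns NULL.
After projecting and ordering:
p.year | p.title | p.auth_id | a.aname
2020 | P11 | 6 | Judy
2022 | P2 | 2 | NULL
NULL | NULL | NULL | Alice
NULL | NULL | NULL | Frank
NULL | NULL | NULL | Grace
NULL | NULL | NULL | Ivan
NULL | NULL | NULL | Tom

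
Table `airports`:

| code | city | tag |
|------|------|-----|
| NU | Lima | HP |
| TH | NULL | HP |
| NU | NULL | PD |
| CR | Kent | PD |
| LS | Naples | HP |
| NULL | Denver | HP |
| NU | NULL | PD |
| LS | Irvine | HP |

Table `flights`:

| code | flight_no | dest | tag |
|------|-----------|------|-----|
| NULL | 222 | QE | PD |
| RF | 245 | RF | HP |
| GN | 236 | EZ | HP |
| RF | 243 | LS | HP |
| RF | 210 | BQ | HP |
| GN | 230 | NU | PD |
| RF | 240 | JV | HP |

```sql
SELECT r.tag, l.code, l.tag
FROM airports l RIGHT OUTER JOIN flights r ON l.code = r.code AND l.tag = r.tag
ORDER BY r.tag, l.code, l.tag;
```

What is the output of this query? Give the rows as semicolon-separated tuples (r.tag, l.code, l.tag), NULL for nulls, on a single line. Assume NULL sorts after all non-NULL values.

RIGHT JOIN keeps every row from `flights`; unmatched rows get NULL for `airports`'s columns.
Matching on l.code = r.code AND l.tag = r.tag. A NULL in a compared column never satisfies the condition.
Matched pairs: 0; unmatched r rows kept: 7.

(HP, NULL, NULL); (HP, NULL, NULL); (HP, NULL, NULL); (HP, NULL, NULL); (HP, NULL, NULL); (PD, NULL, NULL); (PD, NULL, NULL)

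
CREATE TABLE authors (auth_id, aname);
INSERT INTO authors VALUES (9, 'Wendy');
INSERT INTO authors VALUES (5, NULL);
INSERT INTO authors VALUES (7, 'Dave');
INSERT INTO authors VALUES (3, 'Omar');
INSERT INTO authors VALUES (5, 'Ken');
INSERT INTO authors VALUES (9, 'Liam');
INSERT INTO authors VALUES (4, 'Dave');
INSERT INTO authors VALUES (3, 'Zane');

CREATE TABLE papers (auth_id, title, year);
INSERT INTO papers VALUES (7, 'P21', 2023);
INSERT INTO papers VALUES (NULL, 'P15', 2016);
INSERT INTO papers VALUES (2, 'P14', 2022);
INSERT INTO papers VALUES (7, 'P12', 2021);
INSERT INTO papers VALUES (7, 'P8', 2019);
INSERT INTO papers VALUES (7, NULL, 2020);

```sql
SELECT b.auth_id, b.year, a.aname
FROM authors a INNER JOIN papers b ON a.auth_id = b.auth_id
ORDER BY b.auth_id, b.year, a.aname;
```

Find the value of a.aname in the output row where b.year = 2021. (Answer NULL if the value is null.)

INNER JOIN keeps only pairs where the ON condition holds.
Matching on a.auth_id = b.auth_id. A NULL in a compared column never satisfies the condition.
Matched pairs: 4.

Dave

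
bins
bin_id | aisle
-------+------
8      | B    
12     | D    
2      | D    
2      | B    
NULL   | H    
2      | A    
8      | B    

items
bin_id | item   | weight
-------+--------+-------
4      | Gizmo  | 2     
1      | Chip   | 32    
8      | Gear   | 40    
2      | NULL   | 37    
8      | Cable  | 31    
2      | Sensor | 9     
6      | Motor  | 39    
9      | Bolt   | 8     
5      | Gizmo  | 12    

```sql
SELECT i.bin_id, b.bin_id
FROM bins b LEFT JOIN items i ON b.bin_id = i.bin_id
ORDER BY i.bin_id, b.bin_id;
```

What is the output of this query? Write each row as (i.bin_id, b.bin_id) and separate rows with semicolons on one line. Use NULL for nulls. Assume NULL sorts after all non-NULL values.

LEFT JOIN keeps every row from `bins`; unmatched rows get NULL for `items`'s columns.
Matching on b.bin_id = i.bin_id. A NULL in a compared column never satisfies the condition.
- b row (bin_id=8): matches 2 i row(s) → 2 output row(s).
- b row (bin_id=12): no match → kept, i columns NULL.
- b row (bin_id=2): matches 2 i row(s) → 2 output row(s).
- b row (bin_id=2): matches 2 i row(s) → 2 output row(s).
- b row (bin_id=NULL): no match → kept, i columns NULL.
- b row (bin_id=2): matches 2 i row(s) → 2 output row(s).
- b row (bin_id=8): matches 2 i row(s) → 2 output row(s).

(2, 2); (2, 2); (2, 2); (2, 2); (2, 2); (2, 2); (8, 8); (8, 8); (8, 8); (8, 8); (NULL, 12); (NULL, NULL)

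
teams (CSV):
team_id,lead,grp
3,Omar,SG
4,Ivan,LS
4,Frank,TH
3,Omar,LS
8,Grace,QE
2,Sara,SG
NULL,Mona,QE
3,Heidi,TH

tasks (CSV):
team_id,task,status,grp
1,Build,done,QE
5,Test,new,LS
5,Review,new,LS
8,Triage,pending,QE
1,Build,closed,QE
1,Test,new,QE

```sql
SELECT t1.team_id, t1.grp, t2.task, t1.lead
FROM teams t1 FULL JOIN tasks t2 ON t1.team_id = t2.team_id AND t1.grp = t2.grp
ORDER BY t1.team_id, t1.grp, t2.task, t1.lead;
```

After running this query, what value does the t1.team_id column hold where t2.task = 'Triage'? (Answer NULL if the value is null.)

8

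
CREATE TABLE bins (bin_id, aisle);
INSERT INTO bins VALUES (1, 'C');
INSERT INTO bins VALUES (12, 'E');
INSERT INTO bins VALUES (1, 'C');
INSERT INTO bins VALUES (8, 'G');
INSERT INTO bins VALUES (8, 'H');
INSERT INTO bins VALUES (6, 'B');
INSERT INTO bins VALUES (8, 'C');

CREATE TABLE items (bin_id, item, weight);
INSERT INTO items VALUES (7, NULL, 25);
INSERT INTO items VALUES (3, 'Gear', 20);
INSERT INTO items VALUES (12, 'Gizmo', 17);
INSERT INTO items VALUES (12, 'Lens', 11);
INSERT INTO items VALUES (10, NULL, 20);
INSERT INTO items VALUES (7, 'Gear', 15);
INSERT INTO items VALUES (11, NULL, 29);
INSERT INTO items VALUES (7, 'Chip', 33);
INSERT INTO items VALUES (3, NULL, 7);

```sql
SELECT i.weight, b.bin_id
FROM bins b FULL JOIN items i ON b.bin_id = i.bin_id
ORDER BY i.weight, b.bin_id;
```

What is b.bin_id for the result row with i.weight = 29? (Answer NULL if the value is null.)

NULL

FULL OUTER JOIN keeps every row from both sides; unmatched rows get NULL for the other side's columns.
Matching on b.bin_id = i.bin_id.
- bin_id=1: no i row matches, row kept with i columns NULL.
- bin_id=12: 2 matching i row(s), so 2 row(s) emitted.
- bin_id=1: no i row matches, row kept with i columns NULL.
- bin_id=8: no i row matches, row kept with i columns NULL.
- bin_id=8: no i row matches, row kept with i columns NULL.
- bin_id=6: no i row matches, row kept with i columns NULL.
- bin_id=8: no i row matches, row kept with i columns NULL.
- plus 7 unmatched i row(s), each kept with NULL b columns.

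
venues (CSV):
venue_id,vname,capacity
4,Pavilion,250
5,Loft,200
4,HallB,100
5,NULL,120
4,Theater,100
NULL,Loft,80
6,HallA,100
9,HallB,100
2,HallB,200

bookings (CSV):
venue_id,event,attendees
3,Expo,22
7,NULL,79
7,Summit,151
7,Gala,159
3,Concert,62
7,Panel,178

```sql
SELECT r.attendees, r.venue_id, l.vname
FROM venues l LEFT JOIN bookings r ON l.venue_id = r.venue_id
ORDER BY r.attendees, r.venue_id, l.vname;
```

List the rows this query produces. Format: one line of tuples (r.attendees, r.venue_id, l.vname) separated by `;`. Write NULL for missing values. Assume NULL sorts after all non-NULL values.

(NULL, NULL, HallA); (NULL, NULL, HallB); (NULL, NULL, HallB); (NULL, NULL, HallB); (NULL, NULL, Loft); (NULL, NULL, Loft); (NULL, NULL, Pavilion); (NULL, NULL, Theater); (NULL, NULL, NULL)

LEFT JOIN keeps every row from `venues`; unmatched rows get NULL for `bookings`'s columns.
Matching on l.venue_id = r.venue_id. A NULL in a compared column never satisfies the condition.
Matched pairs: 0; unmatched l rows kept: 9.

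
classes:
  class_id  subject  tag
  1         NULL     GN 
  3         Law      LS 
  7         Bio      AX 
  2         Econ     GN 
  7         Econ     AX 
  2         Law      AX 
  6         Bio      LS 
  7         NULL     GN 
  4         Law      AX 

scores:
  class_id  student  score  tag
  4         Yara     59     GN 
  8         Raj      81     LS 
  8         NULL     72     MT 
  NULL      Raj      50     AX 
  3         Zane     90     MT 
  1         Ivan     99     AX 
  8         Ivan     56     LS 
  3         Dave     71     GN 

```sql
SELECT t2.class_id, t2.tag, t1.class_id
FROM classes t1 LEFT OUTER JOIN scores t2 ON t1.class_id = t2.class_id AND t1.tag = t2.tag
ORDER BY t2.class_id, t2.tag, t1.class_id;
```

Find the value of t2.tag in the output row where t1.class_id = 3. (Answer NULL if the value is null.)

LEFT JOIN keeps every row from `classes`; unmatched rows get NULL for `scores`'s columns.
Matching on t1.class_id = t2.class_id AND t1.tag = t2.tag. A NULL in a compared column never satisfies the condition.
- t1 (class_id=1, tag=GN) has no partner → padded with NULL.
- t1 (class_id=3, tag=LS) has no partner → padded with NULL.
- t1 (class_id=7, tag=AX) has no partner → padded with NULL.
- t1 (class_id=2, tag=GN) has no partner → padded with NULL.
- t1 (class_id=7, tag=AX) has no partner → padded with NULL.
- t1 (class_id=2, tag=AX) has no partner → padded with NULL.
- t1 (class_id=6, tag=LS) has no partner → padded with NULL.
- t1 (class_id=7, tag=GN) has no partner → padded with NULL.
- t1 (class_id=4, tag=AX) has no partner → padded with NULL.

NULL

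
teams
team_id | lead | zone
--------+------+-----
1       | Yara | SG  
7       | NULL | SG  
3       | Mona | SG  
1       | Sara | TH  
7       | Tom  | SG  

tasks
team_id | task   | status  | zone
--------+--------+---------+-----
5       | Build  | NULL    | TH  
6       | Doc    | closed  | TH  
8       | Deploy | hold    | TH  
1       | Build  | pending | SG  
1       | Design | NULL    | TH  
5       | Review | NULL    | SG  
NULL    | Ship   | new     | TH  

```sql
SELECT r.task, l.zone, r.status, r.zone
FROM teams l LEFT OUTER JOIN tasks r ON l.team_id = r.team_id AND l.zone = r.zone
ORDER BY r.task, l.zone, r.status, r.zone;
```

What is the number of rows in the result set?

5

LEFT JOIN keeps every row from `teams`; unmatched rows get NULL for `tasks`'s columns.
Matching on l.team_id = r.team_id AND l.zone = r.zone. A NULL in a compared column never satisfies the condition.
Matched pairs: 2; unmatched l rows kept: 3.
Total: 2 matched + 3 padded = 5 rows.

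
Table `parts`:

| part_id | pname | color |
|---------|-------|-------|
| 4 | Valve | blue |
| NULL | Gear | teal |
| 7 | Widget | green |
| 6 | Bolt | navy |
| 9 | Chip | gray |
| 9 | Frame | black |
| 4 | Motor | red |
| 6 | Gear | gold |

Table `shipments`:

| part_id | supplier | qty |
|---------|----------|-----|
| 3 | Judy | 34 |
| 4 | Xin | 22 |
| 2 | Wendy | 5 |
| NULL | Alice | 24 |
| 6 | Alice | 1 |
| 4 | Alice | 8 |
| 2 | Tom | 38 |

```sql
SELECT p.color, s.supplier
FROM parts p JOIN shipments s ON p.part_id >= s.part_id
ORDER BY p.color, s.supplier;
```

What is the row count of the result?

INNER JOIN keeps only pairs where the ON condition holds.
Matching on p.part_id >= s.part_id. A NULL in a compared column never satisfies the condition.
- p row (part_id=4): matches 5 s row(s) → 5 output row(s).
- p row (part_id=NULL): no match → dropped.
- p row (part_id=7): matches 6 s row(s) → 6 output row(s).
- p row (part_id=6): matches 6 s row(s) → 6 output row(s).
- p row (part_id=9): matches 6 s row(s) → 6 output row(s).
- p row (part_id=9): matches 6 s row(s) → 6 output row(s).
- p row (part_id=4): matches 5 s row(s) → 5 output row(s).
- p row (part_id=6): matches 6 s row(s) → 6 output row(s).
Total: 40 rows.

40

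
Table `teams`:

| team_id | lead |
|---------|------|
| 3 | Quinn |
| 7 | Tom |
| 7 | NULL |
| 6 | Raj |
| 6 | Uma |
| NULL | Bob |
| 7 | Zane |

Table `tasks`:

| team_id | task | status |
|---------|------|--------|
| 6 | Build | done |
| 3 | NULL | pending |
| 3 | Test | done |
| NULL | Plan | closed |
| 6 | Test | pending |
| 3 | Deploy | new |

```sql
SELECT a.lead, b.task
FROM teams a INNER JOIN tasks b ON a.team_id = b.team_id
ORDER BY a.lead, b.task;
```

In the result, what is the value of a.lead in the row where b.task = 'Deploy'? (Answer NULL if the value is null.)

Quinn

INNER JOIN keeps only pairs where the ON condition holds.
Matching on a.team_id = b.team_id. A NULL in a compared column never satisfies the condition.
- a (team_id=3) pairs with 3 row(s) of b.
- a (team_id=7) has no partner → excluded.
- a (team_id=7) has no partner → excluded.
- a (team_id=6) pairs with 2 row(s) of b.
- a (team_id=6) pairs with 2 row(s) of b.
- a (team_id=NULL) has no partner → excluded.
- a (team_id=7) has no partner → excluded.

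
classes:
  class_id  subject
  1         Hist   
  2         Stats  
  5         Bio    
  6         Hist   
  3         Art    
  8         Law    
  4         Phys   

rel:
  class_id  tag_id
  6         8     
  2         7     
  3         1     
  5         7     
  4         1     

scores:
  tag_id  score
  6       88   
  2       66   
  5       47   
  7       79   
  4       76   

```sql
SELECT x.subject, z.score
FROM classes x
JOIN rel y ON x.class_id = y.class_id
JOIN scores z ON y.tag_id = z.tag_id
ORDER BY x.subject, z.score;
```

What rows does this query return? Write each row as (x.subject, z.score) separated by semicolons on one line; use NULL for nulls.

Joins associate left-to-right: classes INNER JOIN rel on class_id gives 5 intermediate row(s).
Then INNER JOIN `scores z` on tag_id: keep only rows whose y.tag_id appears in z.

(Bio, 79); (Stats, 79)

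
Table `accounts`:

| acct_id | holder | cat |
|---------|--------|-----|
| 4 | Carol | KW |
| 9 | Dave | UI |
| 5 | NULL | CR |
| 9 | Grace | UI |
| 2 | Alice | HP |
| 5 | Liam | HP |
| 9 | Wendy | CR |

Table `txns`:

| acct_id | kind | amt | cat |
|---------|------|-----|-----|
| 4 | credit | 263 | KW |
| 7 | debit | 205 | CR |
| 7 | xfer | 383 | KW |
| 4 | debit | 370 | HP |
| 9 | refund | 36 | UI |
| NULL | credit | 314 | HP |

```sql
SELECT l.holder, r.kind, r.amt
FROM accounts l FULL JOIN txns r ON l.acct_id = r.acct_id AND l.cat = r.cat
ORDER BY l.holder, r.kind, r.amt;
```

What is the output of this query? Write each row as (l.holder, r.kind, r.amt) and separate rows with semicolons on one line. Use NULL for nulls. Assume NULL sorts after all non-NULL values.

FULL OUTER JOIN keeps every row from both sides; unmatched rows get NULL for the other side's columns.
Matching on l.acct_id = r.acct_id AND l.cat = r.cat. A NULL in a compared column never satisfies the condition.
- acct_id=4, cat=KW: 1 matching r row(s), so 1 row(s) emitted.
- acct_id=9, cat=UI: 1 matching r row(s), so 1 row(s) emitted.
- acct_id=5, cat=CR: no r row matches, row kept with r columns NULL.
- acct_id=9, cat=UI: 1 matching r row(s), so 1 row(s) emitted.
- acct_id=2, cat=HP: no r row matches, row kept with r columns NULL.
- acct_id=5, cat=HP: no r row matches, row kept with r columns NULL.
- acct_id=9, cat=CR: no r row matches, row kept with r columns NULL.
- plus 4 unmatched r row(s), each kept with NULL l columns.

(Alice, NULL, NULL); (Carol, credit, 263); (Dave, refund, 36); (Grace, refund, 36); (Liam, NULL, NULL); (Wendy, NULL, NULL); (NULL, credit, 314); (NULL, debit, 205); (NULL, debit, 370); (NULL, xfer, 383); (NULL, NULL, NULL)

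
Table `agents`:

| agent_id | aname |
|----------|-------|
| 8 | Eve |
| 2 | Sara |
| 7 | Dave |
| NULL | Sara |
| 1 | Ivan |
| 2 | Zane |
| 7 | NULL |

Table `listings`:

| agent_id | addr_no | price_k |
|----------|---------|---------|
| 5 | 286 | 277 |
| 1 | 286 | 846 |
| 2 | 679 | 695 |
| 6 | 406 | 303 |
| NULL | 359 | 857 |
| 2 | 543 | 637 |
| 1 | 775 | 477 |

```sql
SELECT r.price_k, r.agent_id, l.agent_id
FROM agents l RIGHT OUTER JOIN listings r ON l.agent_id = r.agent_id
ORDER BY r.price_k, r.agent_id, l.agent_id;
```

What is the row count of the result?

9

RIGHT JOIN keeps every row from `listings`; unmatched rows get NULL for `agents`'s columns.
Matching on l.agent_id = r.agent_id. A NULL in a compared column never satisfies the condition.
- l row (agent_id=8): no match.
- l row (agent_id=2): matches 2 r row(s) → 2 output row(s).
- l row (agent_id=7): no match.
- l row (agent_id=NULL): no match.
- l row (agent_id=1): matches 2 r row(s) → 2 output row(s).
- l row (agent_id=2): matches 2 r row(s) → 2 output row(s).
- l row (agent_id=7): no match.
- plus 3 unmatched r row(s), each kept with NULL l columns.
Total: 6 matched + 3 padded = 9 rows.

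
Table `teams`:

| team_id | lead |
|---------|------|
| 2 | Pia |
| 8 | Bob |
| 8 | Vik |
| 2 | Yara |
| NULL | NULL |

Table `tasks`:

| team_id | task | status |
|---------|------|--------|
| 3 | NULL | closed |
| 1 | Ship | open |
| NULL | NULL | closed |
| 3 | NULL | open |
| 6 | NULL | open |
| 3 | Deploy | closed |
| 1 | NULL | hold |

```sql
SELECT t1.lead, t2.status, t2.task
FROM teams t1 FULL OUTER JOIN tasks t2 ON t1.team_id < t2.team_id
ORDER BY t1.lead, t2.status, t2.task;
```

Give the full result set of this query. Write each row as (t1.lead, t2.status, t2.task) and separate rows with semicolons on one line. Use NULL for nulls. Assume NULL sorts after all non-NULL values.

(Bob, NULL, NULL); (Pia, closed, Deploy); (Pia, closed, NULL); (Pia, open, NULL); (Pia, open, NULL); (Vik, NULL, NULL); (Yara, closed, Deploy); (Yara, closed, NULL); (Yara, open, NULL); (Yara, open, NULL); (NULL, closed, NULL); (NULL, hold, NULL); (NULL, open, Ship); (NULL, NULL, NULL)

FULL OUTER JOIN keeps every row from both sides; unmatched rows get NULL for the other side's columns.
Matching on t1.team_id < t2.team_id. A NULL in a compared column never satisfies the condition.
Matched pairs: 8; unmatched t1 rows kept: 3; unmatched t2 rows kept: 3.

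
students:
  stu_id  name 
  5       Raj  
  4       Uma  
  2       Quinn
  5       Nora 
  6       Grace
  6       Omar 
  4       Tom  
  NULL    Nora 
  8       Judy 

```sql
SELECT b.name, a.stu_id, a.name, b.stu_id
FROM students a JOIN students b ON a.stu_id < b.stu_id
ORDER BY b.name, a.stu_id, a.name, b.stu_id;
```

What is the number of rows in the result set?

INNER JOIN keeps only pairs where the ON condition holds.
Matching on a.stu_id < b.stu_id. A NULL in a compared column never satisfies the condition.
- a[0] stu_id=5 → 3 match(es) in b → 3 row(s).
- a[1] stu_id=4 → 5 match(es) in b → 5 row(s).
- a[2] stu_id=2 → 7 match(es) in b → 7 row(s).
- a[3] stu_id=5 → 3 match(es) in b → 3 row(s).
- a[4] stu_id=6 → 1 match(es) in b → 1 row(s).
- a[5] stu_id=6 → 1 match(es) in b → 1 row(s).
- a[6] stu_id=4 → 5 match(es) in b → 5 row(s).
- a[7] stu_id=NULL → no match; dropped.
- a[8] stu_id=8 → no match; dropped.
Total: 25 rows.

25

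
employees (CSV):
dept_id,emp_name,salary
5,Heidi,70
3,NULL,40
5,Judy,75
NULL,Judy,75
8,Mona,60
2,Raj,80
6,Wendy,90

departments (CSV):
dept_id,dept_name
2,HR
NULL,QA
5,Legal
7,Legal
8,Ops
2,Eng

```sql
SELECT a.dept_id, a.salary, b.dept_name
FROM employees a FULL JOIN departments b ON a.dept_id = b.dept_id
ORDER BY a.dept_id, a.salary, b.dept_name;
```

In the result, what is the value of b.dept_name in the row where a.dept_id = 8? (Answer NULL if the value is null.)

Ops

FULL OUTER JOIN keeps every row from both sides; unmatched rows get NULL for the other side's columns.
Matching on a.dept_id = b.dept_id. A NULL in a compared column never satisfies the condition.
- a row (dept_id=5): matches 1 b row(s) → 1 output row(s).
- a row (dept_id=3): no match → kept, b columns NULL.
- a row (dept_id=5): matches 1 b row(s) → 1 output row(s).
- a row (dept_id=NULL): no match → kept, b columns NULL.
- a row (dept_id=8): matches 1 b row(s) → 1 output row(s).
- a row (dept_id=2): matches 2 b row(s) → 2 output row(s).
- a row (dept_id=6): no match → kept, b columns NULL.
- plus 2 unmatched b row(s), each kept with NULL a columns.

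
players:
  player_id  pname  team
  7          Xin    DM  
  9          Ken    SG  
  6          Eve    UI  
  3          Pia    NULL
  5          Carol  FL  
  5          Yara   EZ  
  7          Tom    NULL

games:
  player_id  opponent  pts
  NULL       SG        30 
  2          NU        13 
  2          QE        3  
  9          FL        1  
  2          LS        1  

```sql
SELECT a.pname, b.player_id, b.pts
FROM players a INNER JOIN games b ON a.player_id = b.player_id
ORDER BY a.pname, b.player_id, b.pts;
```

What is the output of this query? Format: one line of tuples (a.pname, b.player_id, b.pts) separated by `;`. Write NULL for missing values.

INNER JOIN keeps only pairs where the ON condition holds.
Matching on a.player_id = b.player_id. A NULL in a compared column never satisfies the condition.
Matched pairs: 1.

(Ken, 9, 1)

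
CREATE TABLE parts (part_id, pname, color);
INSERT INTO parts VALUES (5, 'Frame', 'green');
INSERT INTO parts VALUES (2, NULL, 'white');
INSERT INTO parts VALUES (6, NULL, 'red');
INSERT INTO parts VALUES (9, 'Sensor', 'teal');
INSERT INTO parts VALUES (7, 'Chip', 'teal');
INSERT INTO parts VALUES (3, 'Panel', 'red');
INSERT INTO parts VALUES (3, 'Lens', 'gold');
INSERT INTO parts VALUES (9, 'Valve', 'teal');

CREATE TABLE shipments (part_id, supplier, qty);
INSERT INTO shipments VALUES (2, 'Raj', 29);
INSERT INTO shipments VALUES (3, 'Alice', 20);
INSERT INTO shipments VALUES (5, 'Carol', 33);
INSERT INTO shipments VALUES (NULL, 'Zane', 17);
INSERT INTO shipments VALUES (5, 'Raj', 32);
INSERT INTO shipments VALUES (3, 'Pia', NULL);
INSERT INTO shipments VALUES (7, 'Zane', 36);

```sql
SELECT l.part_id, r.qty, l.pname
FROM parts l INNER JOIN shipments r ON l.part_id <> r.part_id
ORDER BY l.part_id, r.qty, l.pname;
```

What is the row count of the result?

INNER JOIN keeps only pairs where the ON condition holds.
Matching on l.part_id <> r.part_id. A NULL in a compared column never satisfies the condition.
Matched pairs: 40.
Total: 40 rows.

40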